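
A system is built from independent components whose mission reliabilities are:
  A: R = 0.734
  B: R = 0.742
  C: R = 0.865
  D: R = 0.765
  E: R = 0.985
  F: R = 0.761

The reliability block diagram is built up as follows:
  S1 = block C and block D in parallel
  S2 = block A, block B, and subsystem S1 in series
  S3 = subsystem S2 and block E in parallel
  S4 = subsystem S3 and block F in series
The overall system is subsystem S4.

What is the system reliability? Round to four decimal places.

Parallel (C and D): 1 − (1 − 0.865000)(1 − 0.765000) = 0.968275
Series (A, B, and [0.968275]): 0.734000 × 0.742000 × 0.968275 = 0.527350
Parallel ([0.527350] and E): 1 − (1 − 0.527350)(1 − 0.985000) = 0.992910
Series ([0.992910] and F): 0.992910 × 0.761000 = 0.7556

0.7556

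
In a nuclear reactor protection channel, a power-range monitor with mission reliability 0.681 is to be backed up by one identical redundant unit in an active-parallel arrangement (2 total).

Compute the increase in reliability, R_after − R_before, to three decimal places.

R_before = 0.681
R_after = 1 − (1 − 0.681)^2 = 0.898
ΔR = 0.898 − 0.681 = 0.217

0.217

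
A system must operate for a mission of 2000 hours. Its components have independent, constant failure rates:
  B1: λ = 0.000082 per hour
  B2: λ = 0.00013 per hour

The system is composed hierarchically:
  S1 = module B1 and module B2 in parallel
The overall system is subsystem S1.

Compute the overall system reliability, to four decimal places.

R(B1) = exp(−0.000082 × 2000) = 0.848742
R(B2) = exp(−0.00013 × 2000) = 0.771052
Parallel (B1 and B2): 1 − (1 − 0.848742)(1 − 0.771052) = 0.9654

0.9654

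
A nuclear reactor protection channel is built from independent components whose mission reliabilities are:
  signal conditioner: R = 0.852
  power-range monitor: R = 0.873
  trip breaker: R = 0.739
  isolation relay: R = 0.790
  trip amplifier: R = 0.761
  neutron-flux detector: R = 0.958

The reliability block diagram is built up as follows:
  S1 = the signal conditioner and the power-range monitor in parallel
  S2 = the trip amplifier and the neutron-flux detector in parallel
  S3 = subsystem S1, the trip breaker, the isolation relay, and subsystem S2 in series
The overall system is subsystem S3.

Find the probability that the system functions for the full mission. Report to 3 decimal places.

0.567

Parallel (signal conditioner and power-range monitor): 1 − (1 − 0.85200)(1 − 0.87300) = 0.98120
Parallel (trip amplifier and neutron-flux detector): 1 − (1 − 0.76100)(1 − 0.95800) = 0.98996
Series ([0.98120], trip breaker, isolation relay, and [0.98996]): 0.98120 × 0.73900 × 0.79000 × 0.98996 = 0.567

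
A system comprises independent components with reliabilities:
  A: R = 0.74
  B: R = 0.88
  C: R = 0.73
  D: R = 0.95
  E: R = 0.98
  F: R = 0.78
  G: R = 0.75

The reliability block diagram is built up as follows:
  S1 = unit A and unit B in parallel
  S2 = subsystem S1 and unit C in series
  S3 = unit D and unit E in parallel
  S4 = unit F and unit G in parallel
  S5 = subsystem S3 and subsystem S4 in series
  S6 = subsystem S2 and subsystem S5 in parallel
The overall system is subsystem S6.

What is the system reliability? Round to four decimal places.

0.9836

Parallel (A and B): 1 − (1 − 0.740000)(1 − 0.880000) = 0.968800
Series ([0.968800] and C): 0.968800 × 0.730000 = 0.707224
Parallel (D and E): 1 − (1 − 0.950000)(1 − 0.980000) = 0.999000
Parallel (F and G): 1 − (1 − 0.780000)(1 − 0.750000) = 0.945000
Series ([0.999000] and [0.945000]): 0.999000 × 0.945000 = 0.944055
Parallel ([0.707224] and [0.944055]): 1 − (1 − 0.707224)(1 − 0.944055) = 0.9836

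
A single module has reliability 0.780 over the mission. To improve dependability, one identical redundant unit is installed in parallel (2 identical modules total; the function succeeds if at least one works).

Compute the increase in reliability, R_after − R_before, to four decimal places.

0.1716

R_before = 0.780
R_after = 1 − (1 − 0.780)^2 = 0.9516
ΔR = 0.9516 − 0.780 = 0.1716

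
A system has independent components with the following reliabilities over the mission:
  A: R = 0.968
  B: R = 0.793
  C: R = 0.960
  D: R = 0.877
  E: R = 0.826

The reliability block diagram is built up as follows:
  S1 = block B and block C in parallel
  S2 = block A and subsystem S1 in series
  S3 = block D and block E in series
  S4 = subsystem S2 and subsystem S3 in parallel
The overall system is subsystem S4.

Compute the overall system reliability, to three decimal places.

Parallel (B and C): 1 − (1 − 0.79300)(1 − 0.96000) = 0.99172
Series (A and [0.99172]): 0.96800 × 0.99172 = 0.95998
Series (D and E): 0.87700 × 0.82600 = 0.72440
Parallel ([0.95998] and [0.72440]): 1 − (1 − 0.95998)(1 − 0.72440) = 0.989

0.989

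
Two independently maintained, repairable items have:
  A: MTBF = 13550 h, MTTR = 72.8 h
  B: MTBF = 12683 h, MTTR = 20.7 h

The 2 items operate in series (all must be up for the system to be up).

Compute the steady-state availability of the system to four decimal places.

A(A) = MTBF/(MTBF+MTTR) = 13550/(13550+72.8) = 0.994656
A(B) = MTBF/(MTBF+MTTR) = 12683/(12683+20.7) = 0.998371
Series availability: 0.994656 × 0.998371 = 0.9930

0.9930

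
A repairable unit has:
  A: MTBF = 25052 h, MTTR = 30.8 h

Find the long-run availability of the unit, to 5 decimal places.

A(A) = MTBF/(MTBF+MTTR) = 25052/(25052+30.8) = 0.99877

0.99877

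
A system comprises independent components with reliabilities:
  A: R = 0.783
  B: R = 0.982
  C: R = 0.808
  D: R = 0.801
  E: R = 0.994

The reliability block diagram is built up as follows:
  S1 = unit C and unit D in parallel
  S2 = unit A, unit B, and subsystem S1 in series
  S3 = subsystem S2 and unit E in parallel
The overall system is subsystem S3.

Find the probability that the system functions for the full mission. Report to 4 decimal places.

Parallel (C and D): 1 − (1 − 0.808000)(1 − 0.801000) = 0.961792
Series (A, B, and [0.961792]): 0.783000 × 0.982000 × 0.961792 = 0.739528
Parallel ([0.739528] and E): 1 − (1 − 0.739528)(1 − 0.994000) = 0.9984

0.9984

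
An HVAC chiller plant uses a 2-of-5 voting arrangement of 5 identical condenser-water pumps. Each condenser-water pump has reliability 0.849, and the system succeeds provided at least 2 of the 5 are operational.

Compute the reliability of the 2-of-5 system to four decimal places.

0.9977

R = Σ_{i=2}^{5} C(5,i) p^i (1−p)^{5−i} with p = 0.849
C(5,2)·0.849^2·0.151^3 = 0.024817
C(5,3)·0.849^3·0.151^2 = 0.139533
C(5,4)·0.849^4·0.151^1 = 0.392263
C(5,5)·0.849^5·0.151^0 = 0.441101
Sum = 0.9977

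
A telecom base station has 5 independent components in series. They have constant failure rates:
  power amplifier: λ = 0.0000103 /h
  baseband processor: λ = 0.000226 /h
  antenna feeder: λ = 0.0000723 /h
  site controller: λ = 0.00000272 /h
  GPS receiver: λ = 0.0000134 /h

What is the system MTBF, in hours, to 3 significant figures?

Series of exponential components: λ_sys = Σ λ_i
λ_sys = 0.0000103 + 0.000226 + 0.0000723 + 0.00000272 + 0.0000134 = 3.2472e-04 /h
MTBF = 1 / λ_sys = 3080 h

3080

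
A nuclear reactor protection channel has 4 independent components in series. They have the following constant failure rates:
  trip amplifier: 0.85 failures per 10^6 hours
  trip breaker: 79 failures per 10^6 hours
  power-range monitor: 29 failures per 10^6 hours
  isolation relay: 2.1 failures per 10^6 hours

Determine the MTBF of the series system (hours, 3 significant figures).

Series of exponential components: λ_sys = Σ λ_i
λ_sys = 0.00000085 + 0.000079 + 0.000029 + 0.0000021 = 1.1095e-04 /h
MTBF = 1 / λ_sys = 9010 h

9010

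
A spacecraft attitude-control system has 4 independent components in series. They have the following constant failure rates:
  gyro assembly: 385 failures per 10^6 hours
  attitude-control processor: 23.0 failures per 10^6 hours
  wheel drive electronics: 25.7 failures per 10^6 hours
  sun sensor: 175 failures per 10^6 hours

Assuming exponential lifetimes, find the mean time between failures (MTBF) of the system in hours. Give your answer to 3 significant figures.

1640

Series of exponential components: λ_sys = Σ λ_i
λ_sys = 0.000385 + 0.0000230 + 0.0000257 + 0.000175 = 6.0870e-04 /h
MTBF = 1 / λ_sys = 1640 h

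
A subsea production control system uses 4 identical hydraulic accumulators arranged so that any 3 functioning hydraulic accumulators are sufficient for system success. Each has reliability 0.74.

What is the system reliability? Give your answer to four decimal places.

R = Σ_{i=3}^{4} C(4,i) p^i (1−p)^{4−i} with p = 0.74
C(4,3)·0.74^3·0.26^1 = 0.421433
C(4,4)·0.74^4·0.26^0 = 0.299866
Sum = 0.7213

0.7213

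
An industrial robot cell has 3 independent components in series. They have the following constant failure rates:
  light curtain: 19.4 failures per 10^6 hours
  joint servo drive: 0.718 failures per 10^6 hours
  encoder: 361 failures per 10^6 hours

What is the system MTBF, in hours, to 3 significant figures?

Series of exponential components: λ_sys = Σ λ_i
λ_sys = 0.0000194 + 0.000000718 + 0.000361 = 3.8112e-04 /h
MTBF = 1 / λ_sys = 2620 h

2620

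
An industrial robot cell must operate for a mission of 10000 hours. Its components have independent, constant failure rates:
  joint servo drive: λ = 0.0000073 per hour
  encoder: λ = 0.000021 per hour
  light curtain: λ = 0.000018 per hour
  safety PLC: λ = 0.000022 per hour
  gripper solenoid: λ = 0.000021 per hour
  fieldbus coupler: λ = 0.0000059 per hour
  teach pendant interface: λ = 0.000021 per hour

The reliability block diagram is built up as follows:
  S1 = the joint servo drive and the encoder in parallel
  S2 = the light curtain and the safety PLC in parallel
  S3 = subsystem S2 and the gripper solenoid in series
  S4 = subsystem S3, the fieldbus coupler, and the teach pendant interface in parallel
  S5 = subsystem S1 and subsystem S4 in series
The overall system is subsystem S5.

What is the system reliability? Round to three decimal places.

0.984

R(joint servo drive) = exp(−0.0000073 × 10000) = 0.92960
R(encoder) = exp(−0.000021 × 10000) = 0.81058
R(light curtain) = exp(−0.000018 × 10000) = 0.83527
R(safety PLC) = exp(−0.000022 × 10000) = 0.80252
R(gripper solenoid) = exp(−0.000021 × 10000) = 0.81058
R(fieldbus coupler) = exp(−0.0000059 × 10000) = 0.94271
R(teach pendant interface) = exp(−0.000021 × 10000) = 0.81058
Parallel (joint servo drive and encoder): 1 − (1 − 0.92960)(1 − 0.81058) = 0.98666
Parallel (light curtain and safety PLC): 1 − (1 − 0.83527)(1 − 0.80252) = 0.96747
Series ([0.96747] and gripper solenoid): 0.96747 × 0.81058 = 0.78421
Parallel ([0.78421], fieldbus coupler, and teach pendant interface): 1 − (1 − 0.78421)(1 − 0.94271)(1 − 0.81058) = 0.99766
Series ([0.98666] and [0.99766]): 0.98666 × 0.99766 = 0.984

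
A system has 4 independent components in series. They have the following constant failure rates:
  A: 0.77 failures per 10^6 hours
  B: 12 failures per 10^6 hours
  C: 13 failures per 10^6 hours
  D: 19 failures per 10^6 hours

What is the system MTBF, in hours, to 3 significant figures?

22300

Series of exponential components: λ_sys = Σ λ_i
λ_sys = 0.00000077 + 0.000012 + 0.000013 + 0.000019 = 4.4770e-05 /h
MTBF = 1 / λ_sys = 22300 h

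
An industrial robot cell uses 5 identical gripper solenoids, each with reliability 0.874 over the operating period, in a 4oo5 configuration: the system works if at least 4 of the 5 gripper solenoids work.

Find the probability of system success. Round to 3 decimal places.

R = Σ_{i=4}^{5} C(5,i) p^i (1−p)^{5−i} with p = 0.874
C(5,4)·0.874^4·0.126^1 = 0.36761
C(5,5)·0.874^5·0.126^0 = 0.50998
Sum = 0.878

0.878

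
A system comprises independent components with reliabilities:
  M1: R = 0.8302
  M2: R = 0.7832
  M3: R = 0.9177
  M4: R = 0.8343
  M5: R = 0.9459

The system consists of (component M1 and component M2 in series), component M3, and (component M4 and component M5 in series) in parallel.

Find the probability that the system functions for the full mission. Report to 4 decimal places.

Series (M1 and M2): 0.830200 × 0.783200 = 0.650213
Series (M4 and M5): 0.834300 × 0.945900 = 0.789164
Parallel ([0.650213], M3, and [0.789164]): 1 − (1 − 0.650213)(1 − 0.917700)(1 − 0.789164) = 0.9939

0.9939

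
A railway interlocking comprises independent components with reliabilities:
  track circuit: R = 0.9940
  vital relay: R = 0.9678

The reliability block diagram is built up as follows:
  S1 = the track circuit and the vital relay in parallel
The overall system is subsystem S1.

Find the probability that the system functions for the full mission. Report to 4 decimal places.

Parallel (track circuit and vital relay): 1 − (1 − 0.994000)(1 − 0.967800) = 0.9998

0.9998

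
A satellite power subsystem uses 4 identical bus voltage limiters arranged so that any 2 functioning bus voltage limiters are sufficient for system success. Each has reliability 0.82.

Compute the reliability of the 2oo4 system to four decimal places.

R = Σ_{i=2}^{4} C(4,i) p^i (1−p)^{4−i} with p = 0.82
C(4,2)·0.82^2·0.18^2 = 0.130715
C(4,3)·0.82^3·0.18^1 = 0.396985
C(4,4)·0.82^4·0.18^0 = 0.452122
Sum = 0.9798

0.9798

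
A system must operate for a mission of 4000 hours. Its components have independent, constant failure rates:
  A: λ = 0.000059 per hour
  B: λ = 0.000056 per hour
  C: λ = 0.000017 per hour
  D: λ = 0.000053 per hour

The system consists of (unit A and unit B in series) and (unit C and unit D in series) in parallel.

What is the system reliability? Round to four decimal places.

0.9100

R(A) = exp(−0.000059 × 4000) = 0.789781
R(B) = exp(−0.000056 × 4000) = 0.799315
R(C) = exp(−0.000017 × 4000) = 0.934260
R(D) = exp(−0.000053 × 4000) = 0.808965
Series (A and B): 0.789781 × 0.799315 = 0.631284
Series (C and D): 0.934260 × 0.808965 = 0.755784
Parallel ([0.631284] and [0.755784]): 1 − (1 − 0.631284)(1 − 0.755784) = 0.9100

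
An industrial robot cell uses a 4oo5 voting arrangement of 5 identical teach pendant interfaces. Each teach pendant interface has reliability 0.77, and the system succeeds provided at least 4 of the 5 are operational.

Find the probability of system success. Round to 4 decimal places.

0.6749

R = Σ_{i=4}^{5} C(5,i) p^i (1−p)^{5−i} with p = 0.77
C(5,4)·0.77^4·0.23^1 = 0.404260
C(5,5)·0.77^5·0.23^0 = 0.270678
Sum = 0.6749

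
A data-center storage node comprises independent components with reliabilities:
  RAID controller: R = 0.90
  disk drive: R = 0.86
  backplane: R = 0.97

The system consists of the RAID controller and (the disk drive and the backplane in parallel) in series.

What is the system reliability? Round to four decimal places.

0.8962

Parallel (disk drive and backplane): 1 − (1 − 0.860000)(1 − 0.970000) = 0.995800
Series (RAID controller and [0.995800]): 0.900000 × 0.995800 = 0.8962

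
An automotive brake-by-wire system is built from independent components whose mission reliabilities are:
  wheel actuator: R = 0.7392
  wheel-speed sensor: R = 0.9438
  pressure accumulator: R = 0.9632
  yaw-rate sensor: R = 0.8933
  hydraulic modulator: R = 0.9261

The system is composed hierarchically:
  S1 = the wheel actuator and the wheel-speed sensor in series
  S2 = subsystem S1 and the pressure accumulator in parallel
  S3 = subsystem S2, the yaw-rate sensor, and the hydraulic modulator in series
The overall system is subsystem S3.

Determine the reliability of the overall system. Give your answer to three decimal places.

Series (wheel actuator and wheel-speed sensor): 0.73920 × 0.94380 = 0.69766
Parallel ([0.69766] and pressure accumulator): 1 − (1 − 0.69766)(1 − 0.96320) = 0.98887
Series ([0.98887], yaw-rate sensor, and hydraulic modulator): 0.98887 × 0.89330 × 0.92610 = 0.818

0.818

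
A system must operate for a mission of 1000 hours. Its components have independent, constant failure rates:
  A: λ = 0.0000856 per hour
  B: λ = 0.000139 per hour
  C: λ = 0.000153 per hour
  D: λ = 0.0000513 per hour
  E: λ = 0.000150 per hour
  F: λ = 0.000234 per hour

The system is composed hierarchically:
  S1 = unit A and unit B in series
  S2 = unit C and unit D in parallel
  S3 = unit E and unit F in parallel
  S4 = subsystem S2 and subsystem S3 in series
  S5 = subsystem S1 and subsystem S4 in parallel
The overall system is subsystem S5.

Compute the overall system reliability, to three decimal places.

R(A) = exp(−0.0000856 × 1000) = 0.91796
R(B) = exp(−0.000139 × 1000) = 0.87023
R(C) = exp(−0.000153 × 1000) = 0.85813
R(D) = exp(−0.0000513 × 1000) = 0.94999
R(E) = exp(−0.000150 × 1000) = 0.86071
R(F) = exp(−0.000234 × 1000) = 0.79136
Series (A and B): 0.91796 × 0.87023 = 0.79884
Parallel (C and D): 1 − (1 − 0.85813)(1 − 0.94999) = 0.99291
Parallel (E and F): 1 − (1 − 0.86071)(1 − 0.79136) = 0.97094
Series ([0.99291] and [0.97094]): 0.99291 × 0.97094 = 0.96406
Parallel ([0.79884] and [0.96406]): 1 − (1 − 0.79884)(1 − 0.96406) = 0.993

0.993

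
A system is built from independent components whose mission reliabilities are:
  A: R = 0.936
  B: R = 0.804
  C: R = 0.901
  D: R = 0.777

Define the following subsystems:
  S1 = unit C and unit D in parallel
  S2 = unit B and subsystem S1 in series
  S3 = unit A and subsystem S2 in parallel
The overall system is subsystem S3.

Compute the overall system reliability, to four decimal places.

Parallel (C and D): 1 − (1 − 0.901000)(1 − 0.777000) = 0.977923
Series (B and [0.977923]): 0.804000 × 0.977923 = 0.786250
Parallel (A and [0.786250]): 1 − (1 − 0.936000)(1 − 0.786250) = 0.9863

0.9863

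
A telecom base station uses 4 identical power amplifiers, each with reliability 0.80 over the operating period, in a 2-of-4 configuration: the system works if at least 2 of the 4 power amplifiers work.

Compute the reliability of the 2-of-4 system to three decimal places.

R = Σ_{i=2}^{4} C(4,i) p^i (1−p)^{4−i} with p = 0.80
C(4,2)·0.80^2·0.20^2 = 0.15360
C(4,3)·0.80^3·0.20^1 = 0.40960
C(4,4)·0.80^4·0.20^0 = 0.40960
Sum = 0.973

0.973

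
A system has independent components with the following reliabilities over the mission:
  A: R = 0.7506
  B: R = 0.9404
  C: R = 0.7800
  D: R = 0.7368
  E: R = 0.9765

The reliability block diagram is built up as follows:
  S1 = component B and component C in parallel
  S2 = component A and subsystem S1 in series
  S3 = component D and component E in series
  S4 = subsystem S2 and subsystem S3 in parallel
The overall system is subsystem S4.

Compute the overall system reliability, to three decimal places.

Parallel (B and C): 1 − (1 − 0.94040)(1 − 0.78000) = 0.98689
Series (A and [0.98689]): 0.75060 × 0.98689 = 0.74076
Series (D and E): 0.73680 × 0.97650 = 0.71949
Parallel ([0.74076] and [0.71949]): 1 − (1 − 0.74076)(1 − 0.71949) = 0.927

0.927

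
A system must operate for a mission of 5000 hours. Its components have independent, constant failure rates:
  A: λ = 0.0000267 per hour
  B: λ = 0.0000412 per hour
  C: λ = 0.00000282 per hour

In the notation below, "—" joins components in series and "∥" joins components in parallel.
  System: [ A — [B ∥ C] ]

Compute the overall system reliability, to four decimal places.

R(A) = exp(−0.0000267 × 5000) = 0.875027
R(B) = exp(−0.0000412 × 5000) = 0.813833
R(C) = exp(−0.00000282 × 5000) = 0.985999
Parallel (B and C): 1 − (1 − 0.813833)(1 − 0.985999) = 0.997393
Series (A and [0.997393]): 0.875027 × 0.997393 = 0.8727

0.8727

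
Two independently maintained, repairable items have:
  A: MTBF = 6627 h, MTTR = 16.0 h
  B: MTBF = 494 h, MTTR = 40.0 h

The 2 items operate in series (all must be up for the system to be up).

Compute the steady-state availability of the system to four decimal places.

0.9229

A(A) = MTBF/(MTBF+MTTR) = 6627/(6627+16.0) = 0.997591
A(B) = MTBF/(MTBF+MTTR) = 494/(494+40.0) = 0.925094
Series availability: 0.997591 × 0.925094 = 0.9229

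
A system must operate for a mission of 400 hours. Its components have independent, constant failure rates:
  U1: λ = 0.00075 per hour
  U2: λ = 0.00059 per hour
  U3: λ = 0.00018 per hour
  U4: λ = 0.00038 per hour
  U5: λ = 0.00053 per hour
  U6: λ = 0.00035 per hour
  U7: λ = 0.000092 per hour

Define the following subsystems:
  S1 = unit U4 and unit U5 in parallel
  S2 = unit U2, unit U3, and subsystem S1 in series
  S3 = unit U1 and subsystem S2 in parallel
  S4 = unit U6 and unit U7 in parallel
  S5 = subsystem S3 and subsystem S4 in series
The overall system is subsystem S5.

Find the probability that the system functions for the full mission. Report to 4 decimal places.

R(U1) = exp(−0.00075 × 400) = 0.740818
R(U2) = exp(−0.00059 × 400) = 0.789781
R(U3) = exp(−0.00018 × 400) = 0.930531
R(U4) = exp(−0.00038 × 400) = 0.858988
R(U5) = exp(−0.00053 × 400) = 0.808965
R(U6) = exp(−0.00035 × 400) = 0.869358
R(U7) = exp(−0.000092 × 400) = 0.963869
Parallel (U4 and U5): 1 − (1 − 0.858988)(1 − 0.808965) = 0.973062
Series (U2, U3, and [0.973062]): 0.789781 × 0.930531 × 0.973062 = 0.715119
Parallel (U1 and [0.715119]): 1 − (1 − 0.740818)(1 − 0.715119) = 0.926164
Parallel (U6 and U7): 1 − (1 − 0.869358)(1 − 0.963869) = 0.995280
Series ([0.926164] and [0.995280]): 0.926164 × 0.995280 = 0.9218

0.9218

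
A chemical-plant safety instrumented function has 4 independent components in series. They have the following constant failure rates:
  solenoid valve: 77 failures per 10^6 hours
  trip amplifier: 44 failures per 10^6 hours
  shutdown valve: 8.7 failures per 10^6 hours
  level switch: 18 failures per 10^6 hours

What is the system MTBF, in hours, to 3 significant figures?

6770

Series of exponential components: λ_sys = Σ λ_i
λ_sys = 0.000077 + 0.000044 + 0.0000087 + 0.000018 = 1.4770e-04 /h
MTBF = 1 / λ_sys = 6770 h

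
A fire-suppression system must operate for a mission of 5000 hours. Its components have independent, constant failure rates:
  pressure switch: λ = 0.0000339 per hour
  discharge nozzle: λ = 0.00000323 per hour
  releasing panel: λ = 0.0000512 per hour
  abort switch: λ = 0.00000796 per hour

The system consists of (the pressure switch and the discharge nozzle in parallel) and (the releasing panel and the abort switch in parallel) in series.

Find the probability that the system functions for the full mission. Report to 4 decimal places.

0.9887

R(pressure switch) = exp(−0.0000339 × 5000) = 0.844087
R(discharge nozzle) = exp(−0.00000323 × 5000) = 0.983980
R(releasing panel) = exp(−0.0000512 × 5000) = 0.774142
R(abort switch) = exp(−0.00000796 × 5000) = 0.960982
Parallel (pressure switch and discharge nozzle): 1 − (1 − 0.844087)(1 − 0.983980) = 0.997502
Parallel (releasing panel and abort switch): 1 − (1 − 0.774142)(1 − 0.960982) = 0.991187
Series ([0.997502] and [0.991187]): 0.997502 × 0.991187 = 0.9887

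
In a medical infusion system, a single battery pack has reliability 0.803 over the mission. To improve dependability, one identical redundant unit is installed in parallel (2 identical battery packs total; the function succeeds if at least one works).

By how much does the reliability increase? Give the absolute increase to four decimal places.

R_before = 0.803
R_after = 1 − (1 − 0.803)^2 = 0.9612
ΔR = 0.9612 − 0.803 = 0.1582

0.1582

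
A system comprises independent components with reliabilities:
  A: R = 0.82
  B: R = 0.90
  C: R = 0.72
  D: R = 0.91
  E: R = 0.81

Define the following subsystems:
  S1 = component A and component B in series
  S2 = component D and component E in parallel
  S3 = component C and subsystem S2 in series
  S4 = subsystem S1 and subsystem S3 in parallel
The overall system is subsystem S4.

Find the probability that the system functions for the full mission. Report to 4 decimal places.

Series (A and B): 0.820000 × 0.900000 = 0.738000
Parallel (D and E): 1 − (1 − 0.910000)(1 − 0.810000) = 0.982900
Series (C and [0.982900]): 0.720000 × 0.982900 = 0.707688
Parallel ([0.738000] and [0.707688]): 1 − (1 − 0.738000)(1 − 0.707688) = 0.9234

0.9234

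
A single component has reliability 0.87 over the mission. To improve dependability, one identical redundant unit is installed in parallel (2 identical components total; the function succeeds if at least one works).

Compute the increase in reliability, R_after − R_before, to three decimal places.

0.113

R_before = 0.87
R_after = 1 − (1 − 0.87)^2 = 0.983
ΔR = 0.983 − 0.87 = 0.113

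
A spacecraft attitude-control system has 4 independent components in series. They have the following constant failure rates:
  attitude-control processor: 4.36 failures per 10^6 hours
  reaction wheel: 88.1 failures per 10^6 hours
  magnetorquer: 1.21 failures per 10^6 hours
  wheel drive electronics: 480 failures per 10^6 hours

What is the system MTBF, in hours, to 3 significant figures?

1740

Series of exponential components: λ_sys = Σ λ_i
λ_sys = 0.00000436 + 0.0000881 + 0.00000121 + 0.000480 = 5.7367e-04 /h
MTBF = 1 / λ_sys = 1740 h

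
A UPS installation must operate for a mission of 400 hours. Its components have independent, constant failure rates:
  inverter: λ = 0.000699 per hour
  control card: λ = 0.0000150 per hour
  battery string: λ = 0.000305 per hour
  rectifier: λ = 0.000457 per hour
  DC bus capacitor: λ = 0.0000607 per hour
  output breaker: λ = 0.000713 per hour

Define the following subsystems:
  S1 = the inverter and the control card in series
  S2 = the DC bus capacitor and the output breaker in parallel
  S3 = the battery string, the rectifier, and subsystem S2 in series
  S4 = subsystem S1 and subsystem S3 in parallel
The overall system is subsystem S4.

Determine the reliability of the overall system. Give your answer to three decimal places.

0.934

R(inverter) = exp(−0.000699 × 400) = 0.75609
R(control card) = exp(−0.0000150 × 400) = 0.99402
R(battery string) = exp(−0.000305 × 400) = 0.88515
R(rectifier) = exp(−0.000457 × 400) = 0.83293
R(DC bus capacitor) = exp(−0.0000607 × 400) = 0.97601
R(output breaker) = exp(−0.000713 × 400) = 0.75186
Series (inverter and control card): 0.75609 × 0.99402 = 0.75157
Parallel (DC bus capacitor and output breaker): 1 − (1 − 0.97601)(1 − 0.75186) = 0.99405
Series (battery string, rectifier, and [0.99405]): 0.88515 × 0.83293 × 0.99405 = 0.73288
Parallel ([0.75157] and [0.73288]): 1 − (1 − 0.75157)(1 − 0.73288) = 0.934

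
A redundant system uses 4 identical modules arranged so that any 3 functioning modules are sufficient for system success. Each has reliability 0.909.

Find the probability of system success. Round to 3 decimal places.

0.956

R = Σ_{i=3}^{4} C(4,i) p^i (1−p)^{4−i} with p = 0.909
C(4,3)·0.909^3·0.091^1 = 0.27340
C(4,4)·0.909^4·0.091^0 = 0.68274
Sum = 0.956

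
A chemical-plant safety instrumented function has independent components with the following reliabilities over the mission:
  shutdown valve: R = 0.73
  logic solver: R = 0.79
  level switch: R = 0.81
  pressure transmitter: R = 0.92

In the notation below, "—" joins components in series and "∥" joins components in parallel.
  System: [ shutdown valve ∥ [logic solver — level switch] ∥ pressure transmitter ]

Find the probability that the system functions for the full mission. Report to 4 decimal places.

0.9922

Series (logic solver and level switch): 0.790000 × 0.810000 = 0.639900
Parallel (shutdown valve, [0.639900], and pressure transmitter): 1 − (1 − 0.730000)(1 − 0.639900)(1 − 0.920000) = 0.9922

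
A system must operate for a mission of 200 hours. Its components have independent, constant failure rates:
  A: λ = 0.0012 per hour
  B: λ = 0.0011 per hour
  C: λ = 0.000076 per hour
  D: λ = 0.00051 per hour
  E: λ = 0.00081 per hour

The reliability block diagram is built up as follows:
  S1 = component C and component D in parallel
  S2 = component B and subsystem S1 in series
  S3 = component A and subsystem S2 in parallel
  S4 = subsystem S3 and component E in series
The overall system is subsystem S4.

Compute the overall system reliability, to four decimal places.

0.8144

R(A) = exp(−0.0012 × 200) = 0.786628
R(B) = exp(−0.0011 × 200) = 0.802519
R(C) = exp(−0.000076 × 200) = 0.984915
R(D) = exp(−0.00051 × 200) = 0.903030
R(E) = exp(−0.00081 × 200) = 0.850441
Parallel (C and D): 1 − (1 − 0.984915)(1 − 0.903030) = 0.998537
Series (B and [0.998537]): 0.802519 × 0.998537 = 0.801345
Parallel (A and [0.801345]): 1 − (1 − 0.786628)(1 − 0.801345) = 0.957613
Series ([0.957613] and E): 0.957613 × 0.850441 = 0.8144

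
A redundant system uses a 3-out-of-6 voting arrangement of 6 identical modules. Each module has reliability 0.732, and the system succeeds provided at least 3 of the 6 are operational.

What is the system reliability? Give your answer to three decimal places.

0.952

R = Σ_{i=3}^{6} C(6,i) p^i (1−p)^{6−i} with p = 0.732
C(6,3)·0.732^3·0.268^3 = 0.15100
C(6,4)·0.732^4·0.268^2 = 0.30932
C(6,5)·0.732^5·0.268^1 = 0.33794
C(6,6)·0.732^6·0.268^0 = 0.15384
Sum = 0.952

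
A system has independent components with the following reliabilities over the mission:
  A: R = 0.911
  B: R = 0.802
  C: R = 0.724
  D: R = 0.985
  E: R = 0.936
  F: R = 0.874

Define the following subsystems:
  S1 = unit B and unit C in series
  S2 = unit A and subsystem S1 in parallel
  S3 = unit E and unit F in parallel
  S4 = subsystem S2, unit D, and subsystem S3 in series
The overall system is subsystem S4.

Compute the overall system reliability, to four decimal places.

0.9406

Series (B and C): 0.802000 × 0.724000 = 0.580648
Parallel (A and [0.580648]): 1 − (1 − 0.911000)(1 − 0.580648) = 0.962678
Parallel (E and F): 1 − (1 − 0.936000)(1 − 0.874000) = 0.991936
Series ([0.962678], D, and [0.991936]): 0.962678 × 0.985000 × 0.991936 = 0.9406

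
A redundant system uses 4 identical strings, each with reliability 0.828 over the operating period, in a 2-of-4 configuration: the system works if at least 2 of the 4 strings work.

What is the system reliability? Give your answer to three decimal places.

0.982

R = Σ_{i=2}^{4} C(4,i) p^i (1−p)^{4−i} with p = 0.828
C(4,2)·0.828^2·0.172^2 = 0.12169
C(4,3)·0.828^3·0.172^1 = 0.39055
C(4,4)·0.828^4·0.172^0 = 0.47003
Sum = 0.982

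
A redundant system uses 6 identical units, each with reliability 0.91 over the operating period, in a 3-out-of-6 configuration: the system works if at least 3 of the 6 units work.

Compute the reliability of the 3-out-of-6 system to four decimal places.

0.9992

R = Σ_{i=3}^{6} C(6,i) p^i (1−p)^{6−i} with p = 0.91
C(6,3)·0.91^3·0.09^3 = 0.010987
C(6,4)·0.91^4·0.09^2 = 0.083319
C(6,5)·0.91^5·0.09^1 = 0.336977
C(6,6)·0.91^6·0.09^0 = 0.567869
Sum = 0.9992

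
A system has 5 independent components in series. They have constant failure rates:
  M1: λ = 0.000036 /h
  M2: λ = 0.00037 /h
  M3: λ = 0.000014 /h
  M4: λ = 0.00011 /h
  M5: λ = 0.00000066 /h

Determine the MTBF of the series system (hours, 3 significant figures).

Series of exponential components: λ_sys = Σ λ_i
λ_sys = 0.000036 + 0.00037 + 0.000014 + 0.00011 + 0.00000066 = 5.3066e-04 /h
MTBF = 1 / λ_sys = 1880 h

1880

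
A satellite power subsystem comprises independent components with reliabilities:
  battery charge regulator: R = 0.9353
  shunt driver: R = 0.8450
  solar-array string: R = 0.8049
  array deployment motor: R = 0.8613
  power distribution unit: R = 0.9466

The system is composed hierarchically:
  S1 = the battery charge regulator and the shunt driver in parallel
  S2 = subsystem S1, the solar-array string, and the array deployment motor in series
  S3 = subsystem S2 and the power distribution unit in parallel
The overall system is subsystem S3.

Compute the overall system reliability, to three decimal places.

0.983

Parallel (battery charge regulator and shunt driver): 1 − (1 − 0.93530)(1 − 0.84500) = 0.98997
Series ([0.98997], solar-array string, and array deployment motor): 0.98997 × 0.80490 × 0.86130 = 0.68631
Parallel ([0.68631] and power distribution unit): 1 − (1 − 0.68631)(1 − 0.94660) = 0.983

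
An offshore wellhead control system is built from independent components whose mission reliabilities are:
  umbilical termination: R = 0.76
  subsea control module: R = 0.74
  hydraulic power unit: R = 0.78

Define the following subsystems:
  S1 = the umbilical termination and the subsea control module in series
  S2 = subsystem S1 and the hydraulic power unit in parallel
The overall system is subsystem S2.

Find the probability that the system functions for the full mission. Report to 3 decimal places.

Series (umbilical termination and subsea control module): 0.76000 × 0.74000 = 0.56240
Parallel ([0.56240] and hydraulic power unit): 1 − (1 − 0.56240)(1 − 0.78000) = 0.904

0.904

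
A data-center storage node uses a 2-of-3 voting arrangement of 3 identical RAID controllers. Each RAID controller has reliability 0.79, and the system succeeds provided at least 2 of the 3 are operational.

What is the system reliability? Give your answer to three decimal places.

0.886

R = Σ_{i=2}^{3} C(3,i) p^i (1−p)^{3−i} with p = 0.79
C(3,2)·0.79^2·0.21^1 = 0.39318
C(3,3)·0.79^3·0.21^0 = 0.49304
Sum = 0.886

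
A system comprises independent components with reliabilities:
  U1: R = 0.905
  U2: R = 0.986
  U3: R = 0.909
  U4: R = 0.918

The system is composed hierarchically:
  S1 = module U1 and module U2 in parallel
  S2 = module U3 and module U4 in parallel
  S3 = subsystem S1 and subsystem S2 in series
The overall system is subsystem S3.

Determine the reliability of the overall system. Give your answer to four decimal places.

Parallel (U1 and U2): 1 − (1 − 0.905000)(1 − 0.986000) = 0.998670
Parallel (U3 and U4): 1 − (1 − 0.909000)(1 − 0.918000) = 0.992538
Series ([0.998670] and [0.992538]): 0.998670 × 0.992538 = 0.9912

0.9912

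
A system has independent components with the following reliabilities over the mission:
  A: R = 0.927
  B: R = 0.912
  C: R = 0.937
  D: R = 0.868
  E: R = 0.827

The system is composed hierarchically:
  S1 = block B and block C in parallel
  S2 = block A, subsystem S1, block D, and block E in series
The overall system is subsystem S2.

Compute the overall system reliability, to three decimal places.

0.662

Parallel (B and C): 1 − (1 − 0.91200)(1 − 0.93700) = 0.99446
Series (A, [0.99446], D, and E): 0.92700 × 0.99446 × 0.86800 × 0.82700 = 0.662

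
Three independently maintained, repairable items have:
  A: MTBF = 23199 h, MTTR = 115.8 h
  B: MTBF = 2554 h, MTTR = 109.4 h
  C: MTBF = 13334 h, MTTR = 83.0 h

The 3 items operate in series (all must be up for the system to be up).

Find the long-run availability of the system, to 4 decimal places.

A(A) = MTBF/(MTBF+MTTR) = 23199/(23199+115.8) = 0.995033
A(B) = MTBF/(MTBF+MTTR) = 2554/(2554+109.4) = 0.958925
A(C) = MTBF/(MTBF+MTTR) = 13334/(13334+83.0) = 0.993814
Series availability: 0.995033 × 0.958925 × 0.993814 = 0.9483

0.9483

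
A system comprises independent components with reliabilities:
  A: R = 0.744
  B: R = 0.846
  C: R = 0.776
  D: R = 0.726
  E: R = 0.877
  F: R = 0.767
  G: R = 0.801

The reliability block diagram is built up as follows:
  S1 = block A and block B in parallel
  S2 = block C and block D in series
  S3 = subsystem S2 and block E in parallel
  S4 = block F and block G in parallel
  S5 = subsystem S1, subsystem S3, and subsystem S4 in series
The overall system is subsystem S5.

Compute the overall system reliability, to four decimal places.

0.8668

Parallel (A and B): 1 − (1 − 0.744000)(1 − 0.846000) = 0.960576
Series (C and D): 0.776000 × 0.726000 = 0.563376
Parallel ([0.563376] and E): 1 − (1 − 0.563376)(1 − 0.877000) = 0.946295
Parallel (F and G): 1 − (1 − 0.767000)(1 − 0.801000) = 0.953633
Series ([0.960576], [0.946295], and [0.953633]): 0.960576 × 0.946295 × 0.953633 = 0.8668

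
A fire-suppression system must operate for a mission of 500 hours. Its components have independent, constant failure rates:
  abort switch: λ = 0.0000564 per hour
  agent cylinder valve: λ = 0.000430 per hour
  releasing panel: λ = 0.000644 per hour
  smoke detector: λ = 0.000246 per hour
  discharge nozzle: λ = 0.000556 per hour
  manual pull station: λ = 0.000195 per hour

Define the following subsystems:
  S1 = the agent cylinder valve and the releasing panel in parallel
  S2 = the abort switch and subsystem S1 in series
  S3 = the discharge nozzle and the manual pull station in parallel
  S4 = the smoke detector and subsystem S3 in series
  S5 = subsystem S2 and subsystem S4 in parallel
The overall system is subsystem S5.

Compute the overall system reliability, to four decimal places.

0.9892

R(abort switch) = exp(−0.0000564 × 500) = 0.972194
R(agent cylinder valve) = exp(−0.000430 × 500) = 0.806541
R(releasing panel) = exp(−0.000644 × 500) = 0.724698
R(smoke detector) = exp(−0.000246 × 500) = 0.884264
R(discharge nozzle) = exp(−0.000556 × 500) = 0.757297
R(manual pull station) = exp(−0.000195 × 500) = 0.907102
Parallel (agent cylinder valve and releasing panel): 1 − (1 − 0.806541)(1 − 0.724698) = 0.946740
Series (abort switch and [0.946740]): 0.972194 × 0.946740 = 0.920415
Parallel (discharge nozzle and manual pull station): 1 − (1 − 0.757297)(1 − 0.907102) = 0.977453
Series (smoke detector and [0.977453]): 0.884264 × 0.977453 = 0.864326
Parallel ([0.920415] and [0.864326]): 1 − (1 − 0.920415)(1 − 0.864326) = 0.9892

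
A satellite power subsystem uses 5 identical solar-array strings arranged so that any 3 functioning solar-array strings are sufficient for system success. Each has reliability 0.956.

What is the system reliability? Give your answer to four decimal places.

R = Σ_{i=3}^{5} C(5,i) p^i (1−p)^{5−i} with p = 0.956
C(5,3)·0.956^3·0.044^2 = 0.016915
C(5,4)·0.956^4·0.044^1 = 0.183761
C(5,5)·0.956^5·0.044^0 = 0.798527
Sum = 0.9992

0.9992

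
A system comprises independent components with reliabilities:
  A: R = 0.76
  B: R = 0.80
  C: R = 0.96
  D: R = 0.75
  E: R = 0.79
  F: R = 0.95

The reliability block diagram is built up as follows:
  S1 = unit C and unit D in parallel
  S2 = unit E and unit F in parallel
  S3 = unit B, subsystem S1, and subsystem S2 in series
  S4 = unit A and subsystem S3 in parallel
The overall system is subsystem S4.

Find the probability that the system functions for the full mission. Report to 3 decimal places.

Parallel (C and D): 1 − (1 − 0.96000)(1 − 0.75000) = 0.99000
Parallel (E and F): 1 − (1 − 0.79000)(1 − 0.95000) = 0.98950
Series (B, [0.99000], and [0.98950]): 0.80000 × 0.99000 × 0.98950 = 0.78368
Parallel (A and [0.78368]): 1 − (1 − 0.76000)(1 − 0.78368) = 0.948

0.948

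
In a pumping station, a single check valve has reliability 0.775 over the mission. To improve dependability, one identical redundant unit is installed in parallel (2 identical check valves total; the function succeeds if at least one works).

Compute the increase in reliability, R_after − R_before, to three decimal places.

R_before = 0.775
R_after = 1 − (1 − 0.775)^2 = 0.949
ΔR = 0.949 − 0.775 = 0.174

0.174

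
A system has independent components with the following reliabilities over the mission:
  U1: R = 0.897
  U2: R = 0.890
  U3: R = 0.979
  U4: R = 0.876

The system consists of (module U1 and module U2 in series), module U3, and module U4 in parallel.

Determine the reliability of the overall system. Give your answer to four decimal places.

Series (U1 and U2): 0.897000 × 0.890000 = 0.798330
Parallel ([0.798330], U3, and U4): 1 − (1 − 0.798330)(1 − 0.979000)(1 − 0.876000) = 0.9995

0.9995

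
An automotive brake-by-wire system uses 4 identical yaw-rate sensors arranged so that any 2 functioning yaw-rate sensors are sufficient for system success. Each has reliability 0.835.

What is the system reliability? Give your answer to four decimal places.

0.9843

R = Σ_{i=2}^{4} C(4,i) p^i (1−p)^{4−i} with p = 0.835
C(4,2)·0.835^2·0.165^2 = 0.113892
C(4,3)·0.835^3·0.165^1 = 0.384241
C(4,4)·0.835^4·0.165^0 = 0.486123
Sum = 0.9843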